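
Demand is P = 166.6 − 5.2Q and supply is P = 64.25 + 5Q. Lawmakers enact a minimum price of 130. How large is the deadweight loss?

Competitive equilibrium: 166.6 − 5.2Q = 64.25 + 5Q → Q* = 10.0343, P* = 114.4216.
At the floor P = 130, quantity demanded = (166.6 − 130)/5.2 = 7.0385.
Sellers' marginal cost at Q' = 7.0385: 64.25 + 5·7.0385 = 99.4425.
ΔQ = 10.0343 − 7.0385 = 2.9958; wedge = 130 − 99.4425 = 30.5575.
The triangle = ½ × 2.9958 × 30.5575 = 45.77.

45.77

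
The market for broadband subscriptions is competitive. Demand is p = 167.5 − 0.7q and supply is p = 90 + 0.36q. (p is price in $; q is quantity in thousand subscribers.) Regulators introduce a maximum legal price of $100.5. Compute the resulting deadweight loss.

Competitive equilibrium: 167.5 − 0.7q = 90 + 0.36q → q* = 73.1132, p* = 116.3208.
At the ceiling p = 100.5, quantity supplied = (100.5 − 90)/0.36 = 29.1667.
Willingness to pay at q' = 29.1667: 167.5 − 0.7·29.1667 = 147.0833.
Δq = 73.1132 − 29.1667 = 43.9465; wedge = 147.0833 − 100.5 = 46.5833.
Welfare loss = ½ × 43.9465 × 46.5833 = $1023.59 thousand.

$1023.59 thousand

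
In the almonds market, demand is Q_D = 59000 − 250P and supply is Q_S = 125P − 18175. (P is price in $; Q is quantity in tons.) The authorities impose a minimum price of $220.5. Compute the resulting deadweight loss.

$81033.75

In inverse form: demand P = 236 − 0.004Q, supply P = 145.4 + 0.008Q.
Competitive equilibrium: 236 − 0.004Q = 145.4 + 0.008Q → Q* = 7550, P* = 205.8.
At the floor P = 220.5, quantity demanded = (236 − 220.5)/0.004 = 3875.
Sellers' marginal cost at Q' = 3875: 145.4 + 0.008·3875 = 176.4.
ΔQ = 7550 − 3875 = 3675; wedge = 220.5 − 176.4 = 44.1.
Deadweight loss = ½ × 3675 × 44.1 = $81033.75.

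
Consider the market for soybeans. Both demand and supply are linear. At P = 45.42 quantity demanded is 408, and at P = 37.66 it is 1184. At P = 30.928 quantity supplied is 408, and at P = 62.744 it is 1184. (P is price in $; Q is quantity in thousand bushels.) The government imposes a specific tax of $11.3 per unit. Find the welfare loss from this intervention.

Demand slope = (37.66 − 45.42)/(1184 − 408) = −0.01, so P = 49.5 − 0.01Q.
Supply slope = (62.744 − 30.928)/(1184 − 408) = 0.041, so P = 14.2 + 0.041Q.
Competitive equilibrium: 49.5 − 0.01Q = 14.2 + 0.041Q → Q* = 692.1569, P* = 42.5784.
With the tax, the buyer price exceeds the seller price by 11.3: (49.5 − 0.01Q) − (14.2 + 0.041Q) = 11.3 → Q' = 470.5882.
ΔQ = 692.1569 − 470.5882 = 221.5687; the wedge equals the tax, 11.3.
The triangle = ½ × 221.5687 × 11.3 = $1251.86 thousand.

$1251.86 thousand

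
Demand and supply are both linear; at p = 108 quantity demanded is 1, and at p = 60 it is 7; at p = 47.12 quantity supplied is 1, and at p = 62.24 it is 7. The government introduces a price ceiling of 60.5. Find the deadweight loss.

Demand slope = (60 − 108)/(7 − 1) = −8, so p = 116 − 8q.
Supply slope = (62.24 − 47.12)/(7 − 1) = 2.52, so p = 44.6 + 2.52q.
Competitive equilibrium: 116 − 8q = 44.6 + 2.52q → q* = 6.7871, p* = 61.7034.
At the ceiling p = 60.5, quantity supplied = (60.5 − 44.6)/2.52 = 6.3095.
Willingness to pay at q' = 6.3095: 116 − 8·6.3095 = 65.524.
Δq = 6.7871 − 6.3095 = 0.4776; wedge = 65.524 − 60.5 = 5.024.
DWL = ½ × 0.4776 × 5.024 = 1.20.

1.20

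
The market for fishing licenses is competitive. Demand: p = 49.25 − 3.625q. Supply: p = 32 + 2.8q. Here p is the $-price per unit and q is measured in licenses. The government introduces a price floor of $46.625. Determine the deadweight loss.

$12.35

Competitive equilibrium: 49.25 − 3.625q = 32 + 2.8q → q* = 2.6848, p* = 39.5175.
At the floor p = 46.625, quantity demanded = (49.25 − 46.625)/3.625 = 0.7241.
Sellers' marginal cost at q' = 0.7241: 32 + 2.8·0.7241 = 34.0275.
Δq = 2.6848 − 0.7241 = 1.9607; wedge = 46.625 − 34.0275 = 12.5975.
Deadweight loss = ½ × 1.9607 × 12.5975 = $12.35.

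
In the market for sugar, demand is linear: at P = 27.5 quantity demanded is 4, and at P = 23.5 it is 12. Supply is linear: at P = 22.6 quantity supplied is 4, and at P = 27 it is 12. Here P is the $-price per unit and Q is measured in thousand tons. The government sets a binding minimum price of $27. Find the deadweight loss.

Demand slope = (23.5 − 27.5)/(12 − 4) = −0.5, so P = 29.5 − 0.5Q.
Supply slope = (27 − 22.6)/(12 − 4) = 0.55, so P = 20.4 + 0.55Q.
Competitive equilibrium: 29.5 − 0.5Q = 20.4 + 0.55Q → Q* = 8.6667, P* = 25.1667.
At the floor P = 27, quantity demanded = (29.5 − 27)/0.5 = 5.
Sellers' marginal cost at Q' = 5: 20.4 + 0.55·5 = 23.15.
ΔQ = 8.6667 − 5 = 3.6667; wedge = 27 − 23.15 = 3.85.
DWL = ½ × 3.6667 × 3.85 = $7.06 thousand.

$7.06 thousand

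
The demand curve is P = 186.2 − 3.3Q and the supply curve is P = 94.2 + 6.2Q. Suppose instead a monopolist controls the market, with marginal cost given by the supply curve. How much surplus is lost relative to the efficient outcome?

29.61

Competitive equilibrium: 186.2 − 3.3Q = 94.2 + 6.2Q → Q* = 9.6842, P* = 154.2421.
Marginal revenue: MR = 186.2 − 6.6Q. Set MR = MC: 186.2 − 6.6Q = 94.2 + 6.2Q → Q_m = 7.1875.
Price P_m = 186.2 − 3.3·7.1875 = 162.4813; MC(Q_m) = 94.2 + 6.2·7.1875 = 138.7625.
Competitive Q* = 9.6842, so ΔQ = 2.4967; wedge = 162.4813 − 138.7625 = 23.7188.
DWL = ½ × 2.4967 × 23.7188 = 29.61.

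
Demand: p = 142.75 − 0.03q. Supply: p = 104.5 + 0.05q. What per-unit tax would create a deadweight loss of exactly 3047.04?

22.08

Competitive equilibrium: 142.75 − 0.03q = 104.5 + 0.05q → q* = 478.125, p* = 128.4063.
A tax t gives Δq = t/0.08 and wedge t, so DWL = t²/0.16.
t²/0.16 = 3047.04 → t² = 487.5264 → t = 22.08.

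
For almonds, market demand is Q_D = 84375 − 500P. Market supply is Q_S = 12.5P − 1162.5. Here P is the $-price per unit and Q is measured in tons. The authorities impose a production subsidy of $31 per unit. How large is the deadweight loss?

$5859.76

In inverse form: demand P = 168.75 − 0.002Q, supply P = 93 + 0.08Q.
Competitive equilibrium: 168.75 − 0.002Q = 93 + 0.08Q → Q* = 923.7805, P* = 166.9024.
The subsidy lowers effective supply by 31: P = 62 + 0.08Q.
New quantity: 168.75 − 0.002Q = 62 + 0.08Q → Q' = 1301.8293.
Overproduction ΔQ = 1301.8293 − 923.7805 = 378.0488; wedge = subsidy = 31.
Welfare loss = ½ × 378.0488 × 31 = $5859.76.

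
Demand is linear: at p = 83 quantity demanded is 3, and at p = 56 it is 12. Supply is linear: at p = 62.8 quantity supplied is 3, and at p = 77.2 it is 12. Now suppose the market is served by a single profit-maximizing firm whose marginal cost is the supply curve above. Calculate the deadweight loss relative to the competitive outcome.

Demand slope = (56 − 83)/(12 − 3) = −3, so p = 92 − 3q.
Supply slope = (77.2 − 62.8)/(12 − 3) = 1.6, so p = 58 + 1.6q.
Competitive equilibrium: 92 − 3q = 58 + 1.6q → q* = 7.3913, p* = 69.8261.
Marginal revenue: MR = 92 − 6q. Set MR = MC: 92 − 6q = 58 + 1.6q → q_m = 4.4737.
Price p_m = 92 − 3·4.4737 = 78.5789; MC(q_m) = 58 + 1.6·4.4737 = 65.1579.
Competitive q* = 7.3913, so Δq = 2.9176; wedge = 78.5789 − 65.1579 = 13.421.
Welfare loss = ½ × 2.9176 × 13.421 = 19.58.

19.58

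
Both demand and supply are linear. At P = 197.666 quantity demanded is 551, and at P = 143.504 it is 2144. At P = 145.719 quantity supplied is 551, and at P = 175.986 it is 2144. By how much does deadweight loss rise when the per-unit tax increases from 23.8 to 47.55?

15986.44

Demand slope = (143.504 − 197.666)/(2144 − 551) = −0.034, so P = 216.4 − 0.034Q.
Supply slope = (175.986 − 145.719)/(2144 − 551) = 0.019, so P = 135.25 + 0.019Q.
Competitive equilibrium: 216.4 − 0.034Q = 135.25 + 0.019Q → Q* = 1531.1321, P* = 164.3415.
For a per-unit tax t: ΔQ = t/0.053, so DWL = ½·t·(t/0.053) = t²/0.106.
At t = 23.8: DWL = 5343.774. At t = 47.55: DWL = 21330.212.
Increase = 21330.212 − 5343.774 = 15986.44.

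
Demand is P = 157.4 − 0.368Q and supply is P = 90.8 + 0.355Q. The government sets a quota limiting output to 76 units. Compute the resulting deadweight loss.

Competitive equilibrium: 157.4 − 0.368Q = 90.8 + 0.355Q → Q* = 92.1162, P* = 123.5012.
At Q = 76: demand price = 157.4 − 0.368·76 = 129.432; supply price = 90.8 + 0.355·76 = 117.78.
ΔQ = 92.1162 − 76 = 16.1162; wedge = 129.432 − 117.78 = 11.652.
Deadweight loss = ½ × 16.1162 × 11.652 = 93.89.

93.89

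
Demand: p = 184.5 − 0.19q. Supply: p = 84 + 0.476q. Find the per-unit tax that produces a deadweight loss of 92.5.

Competitive equilibrium: 184.5 − 0.19q = 84 + 0.476q → q* = 150.9009, p* = 155.8288.
A tax t gives Δq = t/0.666 and wedge t, so DWL = t²/1.332.
t²/1.332 = 92.5 → t² = 123.21 → t = 11.1.

11.1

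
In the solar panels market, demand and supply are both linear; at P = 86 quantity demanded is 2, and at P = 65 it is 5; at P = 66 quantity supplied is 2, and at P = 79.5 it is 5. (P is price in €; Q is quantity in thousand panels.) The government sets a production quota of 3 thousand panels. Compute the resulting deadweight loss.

€3.14 thousand

Demand slope = (65 − 86)/(5 − 2) = −7, so P = 100 − 7Q.
Supply slope = (79.5 − 66)/(5 − 2) = 4.5, so P = 57 + 4.5Q.
Competitive equilibrium: 100 − 7Q = 57 + 4.5Q → Q* = 3.7391, P* = 73.8261.
At Q = 3: demand price = 100 − 7·3 = 79; supply price = 57 + 4.5·3 = 70.5.
ΔQ = 3.7391 − 3 = 0.7391; wedge = 79 − 70.5 = 8.5.
DWL = ½ × 0.7391 × 8.5 = €3.14 thousand.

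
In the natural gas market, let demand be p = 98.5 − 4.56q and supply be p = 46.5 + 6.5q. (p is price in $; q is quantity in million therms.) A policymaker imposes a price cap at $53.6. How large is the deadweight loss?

Competitive equilibrium: 98.5 − 4.56q = 46.5 + 6.5q → q* = 4.7016, p* = 77.0606.
At the ceiling p = 53.6, quantity supplied = (53.6 − 46.5)/6.5 = 1.0923.
Willingness to pay at q' = 1.0923: 98.5 − 4.56·1.0923 = 93.5191.
Δq = 4.7016 − 1.0923 = 3.6093; wedge = 93.5191 − 53.6 = 39.9191.
DWL = ½ × 3.6093 × 39.9191 = $72.04 million.

$72.04 million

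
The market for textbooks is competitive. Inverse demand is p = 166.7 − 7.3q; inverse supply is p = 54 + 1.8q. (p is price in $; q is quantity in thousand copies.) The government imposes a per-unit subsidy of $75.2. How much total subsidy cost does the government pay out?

$1552.76 thousand

Competitive equilibrium: 166.7 − 7.3q = 54 + 1.8q → q* = 12.3846, p* = 76.2923.
The subsidy lowers effective supply by 75.2: p = 1.8q − 21.2.
New quantity: 166.7 − 7.3q = 1.8q − 21.2 → q' = 20.6484.
Total subsidy cost = 75.2 × 20.6484 = $1552.76 thousand.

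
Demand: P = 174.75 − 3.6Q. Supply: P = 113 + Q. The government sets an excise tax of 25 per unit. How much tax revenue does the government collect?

Competitive equilibrium: 174.75 − 3.6Q = 113 + Q → Q* = 13.4239, P* = 126.4239.
With the tax, the buyer price exceeds the seller price by 25: (174.75 − 3.6Q) − (113 + Q) = 25 → Q' = 7.9891.
Tax revenue = 25 × 7.9891 = 199.73.

199.73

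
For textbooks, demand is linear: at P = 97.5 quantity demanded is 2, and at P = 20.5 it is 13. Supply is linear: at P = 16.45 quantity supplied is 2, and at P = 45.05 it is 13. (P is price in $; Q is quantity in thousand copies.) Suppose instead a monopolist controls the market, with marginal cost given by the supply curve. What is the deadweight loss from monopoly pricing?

Demand slope = (20.5 − 97.5)/(13 − 2) = −7, so P = 111.5 − 7Q.
Supply slope = (45.05 − 16.45)/(13 − 2) = 2.6, so P = 11.25 + 2.6Q.
Competitive equilibrium: 111.5 − 7Q = 11.25 + 2.6Q → Q* = 10.4427, P* = 38.401.
Marginal revenue: MR = 111.5 − 14Q. Set MR = MC: 111.5 − 14Q = 11.25 + 2.6Q → Q_m = 6.0392.
Price P_m = 111.5 − 7·6.0392 = 69.2256; MC(Q_m) = 11.25 + 2.6·6.0392 = 26.9519.
Competitive Q* = 10.4427, so ΔQ = 4.4035; wedge = 69.2256 − 26.9519 = 42.2737.
The triangle = ½ × 4.4035 × 42.2737 = $93.08 thousand.

$93.08 thousand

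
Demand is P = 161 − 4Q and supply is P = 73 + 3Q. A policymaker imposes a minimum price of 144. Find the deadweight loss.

Competitive equilibrium: 161 − 4Q = 73 + 3Q → Q* = 12.5714, P* = 110.7143.
At the floor P = 144, quantity demanded = (161 − 144)/4 = 4.25.
Sellers' marginal cost at Q' = 4.25: 73 + 3·4.25 = 85.75.
ΔQ = 12.5714 − 4.25 = 8.3214; wedge = 144 − 85.75 = 58.25.
The triangle = ½ × 8.3214 × 58.25 = 242.36.

242.36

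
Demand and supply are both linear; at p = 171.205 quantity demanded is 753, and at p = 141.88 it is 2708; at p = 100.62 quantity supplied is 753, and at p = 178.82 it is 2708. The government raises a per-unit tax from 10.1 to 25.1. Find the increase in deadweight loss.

Demand slope = (141.88 − 171.205)/(2708 − 753) = −0.015, so p = 182.5 − 0.015q.
Supply slope = (178.82 − 100.62)/(2708 − 753) = 0.04, so p = 70.5 + 0.04q.
Competitive equilibrium: 182.5 − 0.015q = 70.5 + 0.04q → q* = 2036.3636, p* = 151.9545.
For a per-unit tax t: Δq = t/0.055, so DWL = ½·t·(t/0.055) = t²/0.11.
At t = 10.1: DWL = 927.364. At t = 25.1: DWL = 5727.364.
Increase = 5727.364 − 927.364 = 4800.

4800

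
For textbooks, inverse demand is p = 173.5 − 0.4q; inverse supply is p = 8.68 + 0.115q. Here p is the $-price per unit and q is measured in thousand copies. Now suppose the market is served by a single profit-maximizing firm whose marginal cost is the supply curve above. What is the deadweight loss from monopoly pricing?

$5040.35 thousand

Competitive equilibrium: 173.5 − 0.4q = 8.68 + 0.115q → q* = 320.0388, p* = 45.4845.
Marginal revenue: MR = 173.5 − 0.8q. Set MR = MC: 173.5 − 0.8q = 8.68 + 0.115q → q_m = 180.1311.
Price p_m = 173.5 − 0.4·180.1311 = 101.4476; MC(q_m) = 8.68 + 0.115·180.1311 = 29.3951.
Competitive q* = 320.0388, so Δq = 139.9077; wedge = 101.4476 − 29.3951 = 72.0525.
DWL = ½ × 139.9077 × 72.0525 = $5040.35 thousand.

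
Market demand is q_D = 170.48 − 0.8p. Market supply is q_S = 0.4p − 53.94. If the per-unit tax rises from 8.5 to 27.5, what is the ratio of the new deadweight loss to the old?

In inverse form: demand p = 213.1 − 1.25q, supply p = 134.85 + 2.5q.
Competitive equilibrium: 213.1 − 1.25q = 134.85 + 2.5q → q* = 20.8667, p* = 187.0167.
For a per-unit tax t: Δq = t/3.75, so DWL = ½·t·(t/3.75) = t²/7.5.
At t = 8.5: DWL = 9.633. At t = 27.5: DWL = 100.833.
Ratio = (27.5/8.5)² = 10.467.

10.467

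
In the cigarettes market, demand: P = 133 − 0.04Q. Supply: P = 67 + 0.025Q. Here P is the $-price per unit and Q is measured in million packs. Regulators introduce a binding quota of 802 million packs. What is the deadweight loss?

Competitive equilibrium: 133 − 0.04Q = 67 + 0.025Q → Q* = 1015.3846, P* = 92.3846.
At Q = 802: demand price = 133 − 0.04·802 = 100.92; supply price = 67 + 0.025·802 = 87.05.
ΔQ = 1015.3846 − 802 = 213.3846; wedge = 100.92 − 87.05 = 13.87.
Deadweight loss = ½ × 213.3846 × 13.87 = $1479.82 million.

$1479.82 million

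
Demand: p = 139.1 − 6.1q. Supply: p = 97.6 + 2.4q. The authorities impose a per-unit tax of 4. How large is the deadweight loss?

0.94

Competitive equilibrium: 139.1 − 6.1q = 97.6 + 2.4q → q* = 4.8824, p* = 109.3176.
With the tax, the buyer price exceeds the seller price by 4: (139.1 − 6.1q) − (97.6 + 2.4q) = 4 → q' = 4.4118.
Δq = 4.8824 − 4.4118 = 0.4706; the wedge equals the tax, 4.
Welfare loss = ½ × 0.4706 × 4 = 0.94.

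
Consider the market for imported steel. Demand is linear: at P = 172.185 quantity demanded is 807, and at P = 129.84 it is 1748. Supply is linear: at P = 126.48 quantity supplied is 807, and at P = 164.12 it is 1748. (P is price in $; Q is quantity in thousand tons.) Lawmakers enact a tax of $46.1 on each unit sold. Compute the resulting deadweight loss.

$12501.24 thousand

Demand slope = (129.84 − 172.185)/(1748 − 807) = −0.045, so P = 208.5 − 0.045Q.
Supply slope = (164.12 − 126.48)/(1748 − 807) = 0.04, so P = 94.2 + 0.04Q.
Competitive equilibrium: 208.5 − 0.045Q = 94.2 + 0.04Q → Q* = 1344.7059, P* = 147.9882.
With the tax, the buyer price exceeds the seller price by 46.1: (208.5 − 0.045Q) − (94.2 + 0.04Q) = 46.1 → Q' = 802.3529.
ΔQ = 1344.7059 − 802.3529 = 542.353; the wedge equals the tax, 46.1.
Deadweight loss = ½ × 542.353 × 46.1 = $12501.24 thousand.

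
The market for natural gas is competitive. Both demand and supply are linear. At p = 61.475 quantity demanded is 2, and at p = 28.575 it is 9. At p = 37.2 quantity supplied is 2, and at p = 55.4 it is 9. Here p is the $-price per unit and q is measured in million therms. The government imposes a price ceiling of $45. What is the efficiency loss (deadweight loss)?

$0.39 million

Demand slope = (28.575 − 61.475)/(9 − 2) = −4.7, so p = 70.875 − 4.7q.
Supply slope = (55.4 − 37.2)/(9 − 2) = 2.6, so p = 32 + 2.6q.
Competitive equilibrium: 70.875 − 4.7q = 32 + 2.6q → q* = 5.3253, p* = 45.8459.
At the ceiling p = 45, quantity supplied = (45 − 32)/2.6 = 5.
Willingness to pay at q' = 5: 70.875 − 4.7·5 = 47.375.
Δq = 5.3253 − 5 = 0.3253; wedge = 47.375 − 45 = 2.375.
DWL = ½ × 0.3253 × 2.375 = $0.39 million.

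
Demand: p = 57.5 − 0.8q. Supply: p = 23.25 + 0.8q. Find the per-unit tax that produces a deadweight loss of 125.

20

Competitive equilibrium: 57.5 − 0.8q = 23.25 + 0.8q → q* = 21.4063, p* = 40.375.
A tax t gives Δq = t/1.6 and wedge t, so DWL = t²/3.2.
t²/3.2 = 125 → t² = 400 → t = 20.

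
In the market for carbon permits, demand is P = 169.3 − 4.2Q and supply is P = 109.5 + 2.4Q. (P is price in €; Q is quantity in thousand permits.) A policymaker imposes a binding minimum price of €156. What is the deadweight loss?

€114.64 thousand

Competitive equilibrium: 169.3 − 4.2Q = 109.5 + 2.4Q → Q* = 9.0606, P* = 131.2455.
At the floor P = 156, quantity demanded = (169.3 − 156)/4.2 = 3.1667.
Sellers' marginal cost at Q' = 3.1667: 109.5 + 2.4·3.1667 = 117.1001.
ΔQ = 9.0606 − 3.1667 = 5.8939; wedge = 156 − 117.1001 = 38.8999.
Welfare loss = ½ × 5.8939 × 38.8999 = €114.64 thousand.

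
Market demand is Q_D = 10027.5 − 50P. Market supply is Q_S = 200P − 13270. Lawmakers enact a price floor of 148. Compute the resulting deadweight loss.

In inverse form: demand P = 200.55 − 0.02Q, supply P = 66.35 + 0.005Q.
Competitive equilibrium: 200.55 − 0.02Q = 66.35 + 0.005Q → Q* = 5368, P* = 93.19.
At the floor P = 148, quantity demanded = (200.55 − 148)/0.02 = 2627.5.
Sellers' marginal cost at Q' = 2627.5: 66.35 + 0.005·2627.5 = 79.4875.
ΔQ = 5368 − 2627.5 = 2740.5; wedge = 148 − 79.4875 = 68.5125.
The triangle = ½ × 2740.5 × 68.5125 = 93879.25.

93879.25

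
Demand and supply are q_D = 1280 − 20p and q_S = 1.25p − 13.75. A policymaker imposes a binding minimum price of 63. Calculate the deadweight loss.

762.35

In inverse form: demand p = 64 − 0.05q, supply p = 11 + 0.8q.
Competitive equilibrium: 64 − 0.05q = 11 + 0.8q → q* = 62.3529, p* = 60.8824.
At the floor p = 63, quantity demanded = (64 − 63)/0.05 = 20.
Sellers' marginal cost at q' = 20: 11 + 0.8·20 = 27.
Δq = 62.3529 − 20 = 42.3529; wedge = 63 − 27 = 36.
Welfare loss = ½ × 42.3529 × 36 = 762.35.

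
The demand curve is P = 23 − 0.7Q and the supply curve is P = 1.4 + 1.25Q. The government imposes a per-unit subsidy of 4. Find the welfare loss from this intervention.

Competitive equilibrium: 23 − 0.7Q = 1.4 + 1.25Q → Q* = 11.0769, P* = 15.2462.
The subsidy lowers effective supply by 4: P = 1.25Q − 2.6.
New quantity: 23 − 0.7Q = 1.25Q − 2.6 → Q' = 13.1282.
Overproduction ΔQ = 13.1282 − 11.0769 = 2.0513; wedge = subsidy = 4.
Welfare loss = ½ × 2.0513 × 4 = 4.10.

4.10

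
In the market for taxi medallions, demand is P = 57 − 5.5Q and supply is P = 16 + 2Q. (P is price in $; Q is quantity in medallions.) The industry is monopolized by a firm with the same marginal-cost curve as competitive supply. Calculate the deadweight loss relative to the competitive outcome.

$20.06

Competitive equilibrium: 57 − 5.5Q = 16 + 2Q → Q* = 5.4667, P* = 26.9333.
Marginal revenue: MR = 57 − 11Q. Set MR = MC: 57 − 11Q = 16 + 2Q → Q_m = 3.1538.
Price P_m = 57 − 5.5·3.1538 = 39.6541; MC(Q_m) = 16 + 2·3.1538 = 22.3076.
Competitive Q* = 5.4667, so ΔQ = 2.3129; wedge = 39.6541 − 22.3076 = 17.3465.
The triangle = ½ × 2.3129 × 17.3465 = $20.06.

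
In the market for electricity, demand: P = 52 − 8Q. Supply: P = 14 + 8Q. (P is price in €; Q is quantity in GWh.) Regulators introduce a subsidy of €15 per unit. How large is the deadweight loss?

€7.03

Competitive equilibrium: 52 − 8Q = 14 + 8Q → Q* = 2.375, P* = 33.
The subsidy lowers effective supply by 15: P = 8Q − 1.
New quantity: 52 − 8Q = 8Q − 1 → Q' = 3.3125.
Overproduction ΔQ = 3.3125 − 2.375 = 0.9375; wedge = subsidy = 15.
Welfare loss = ½ × 0.9375 × 15 = €7.03.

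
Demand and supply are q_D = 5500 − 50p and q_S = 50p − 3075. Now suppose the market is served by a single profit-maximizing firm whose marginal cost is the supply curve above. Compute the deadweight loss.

3267.01

In inverse form: demand p = 110 − 0.02q, supply p = 61.5 + 0.02q.
Competitive equilibrium: 110 − 0.02q = 61.5 + 0.02q → q* = 1212.5, p* = 85.75.
Marginal revenue: MR = 110 − 0.04q. Set MR = MC: 110 − 0.04q = 61.5 + 0.02q → q_m = 808.33333.
Price p_m = 110 − 0.02·808.33333 = 93.83333; MC(q_m) = 61.5 + 0.02·808.33333 = 77.66667.
Competitive q* = 1212.5, so Δq = 404.16667; wedge = 93.83333 − 77.66667 = 16.16666.
Deadweight loss = ½ × 404.16667 × 16.16666 = 3267.01.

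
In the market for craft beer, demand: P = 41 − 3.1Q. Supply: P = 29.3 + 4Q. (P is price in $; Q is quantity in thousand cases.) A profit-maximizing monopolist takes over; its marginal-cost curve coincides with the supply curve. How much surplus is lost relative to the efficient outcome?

$0.89 thousand

Competitive equilibrium: 41 − 3.1Q = 29.3 + 4Q → Q* = 1.6479, P* = 35.8915.
Marginal revenue: MR = 41 − 6.2Q. Set MR = MC: 41 − 6.2Q = 29.3 + 4Q → Q_m = 1.1471.
Price P_m = 41 − 3.1·1.1471 = 37.444; MC(Q_m) = 29.3 + 4·1.1471 = 33.8884.
Competitive Q* = 1.6479, so ΔQ = 0.5008; wedge = 37.444 − 33.8884 = 3.5556.
Welfare loss = ½ × 0.5008 × 3.5556 = $0.89 thousand.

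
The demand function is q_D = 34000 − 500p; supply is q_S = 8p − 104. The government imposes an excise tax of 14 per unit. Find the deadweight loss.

771.65

In inverse form: demand p = 68 − 0.002q, supply p = 13 + 0.125q.
Competitive equilibrium: 68 − 0.002q = 13 + 0.125q → q* = 433.0709, p* = 67.1339.
With the tax, the buyer price exceeds the seller price by 14: (68 − 0.002q) − (13 + 0.125q) = 14 → q' = 322.8346.
Δq = 433.0709 − 322.8346 = 110.2363; the wedge equals the tax, 14.
DWL = ½ × 110.2363 × 14 = 771.65.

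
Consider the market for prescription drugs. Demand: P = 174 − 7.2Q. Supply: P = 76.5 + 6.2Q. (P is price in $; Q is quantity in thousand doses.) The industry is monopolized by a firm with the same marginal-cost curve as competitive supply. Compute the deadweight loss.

$43.33 thousand

Competitive equilibrium: 174 − 7.2Q = 76.5 + 6.2Q → Q* = 7.2761, P* = 121.6119.
Marginal revenue: MR = 174 − 14.4Q. Set MR = MC: 174 − 14.4Q = 76.5 + 6.2Q → Q_m = 4.733.
Price P_m = 174 − 7.2·4.733 = 139.9224; MC(Q_m) = 76.5 + 6.2·4.733 = 105.8446.
Competitive Q* = 7.2761, so ΔQ = 2.5431; wedge = 139.9224 − 105.8446 = 34.0778.
DWL = ½ × 2.5431 × 34.0778 = $43.33 thousand.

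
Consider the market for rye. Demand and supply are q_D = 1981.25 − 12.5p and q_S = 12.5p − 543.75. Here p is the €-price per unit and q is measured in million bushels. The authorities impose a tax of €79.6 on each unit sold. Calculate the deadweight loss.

€19800.50 million

In inverse form: demand p = 158.5 − 0.08q, supply p = 43.5 + 0.08q.
Competitive equilibrium: 158.5 − 0.08q = 43.5 + 0.08q → q* = 718.75, p* = 101.
With the tax, the buyer price exceeds the seller price by 79.6: (158.5 − 0.08q) − (43.5 + 0.08q) = 79.6 → q' = 221.25.
Δq = 718.75 − 221.25 = 497.5; the wedge equals the tax, 79.6.
Deadweight loss = ½ × 497.5 × 79.6 = €19800.50 million.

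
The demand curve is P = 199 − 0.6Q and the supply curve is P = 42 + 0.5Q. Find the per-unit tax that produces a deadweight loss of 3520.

Competitive equilibrium: 199 − 0.6Q = 42 + 0.5Q → Q* = 142.7273, P* = 113.3636.
A tax t gives ΔQ = t/1.1 and wedge t, so DWL = t²/2.2.
t²/2.2 = 3520 → t² = 7744 → t = 88.

88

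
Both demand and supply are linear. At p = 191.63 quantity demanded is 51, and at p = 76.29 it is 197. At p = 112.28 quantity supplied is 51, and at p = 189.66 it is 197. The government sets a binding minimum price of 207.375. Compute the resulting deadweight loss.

Demand slope = (76.29 − 191.63)/(197 − 51) = −0.79, so p = 231.92 − 0.79q.
Supply slope = (189.66 − 112.28)/(197 − 51) = 0.53, so p = 85.25 + 0.53q.
Competitive equilibrium: 231.92 − 0.79q = 85.25 + 0.53q → q* = 111.1136, p* = 144.1402.
At the floor p = 207.375, quantity demanded = (231.92 − 207.375)/0.79 = 31.0696.
Sellers' marginal cost at q' = 31.0696: 85.25 + 0.53·31.0696 = 101.7169.
Δq = 111.1136 − 31.0696 = 80.044; wedge = 207.375 − 101.7169 = 105.6581.
DWL = ½ × 80.044 × 105.6581 = 4228.65.

4228.65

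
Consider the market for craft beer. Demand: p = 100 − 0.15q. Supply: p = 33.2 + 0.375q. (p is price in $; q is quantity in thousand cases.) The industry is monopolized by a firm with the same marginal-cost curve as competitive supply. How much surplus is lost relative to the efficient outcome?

Competitive equilibrium: 100 − 0.15q = 33.2 + 0.375q → q* = 127.2381, p* = 80.9143.
Marginal revenue: MR = 100 − 0.3q. Set MR = MC: 100 − 0.3q = 33.2 + 0.375q → q_m = 98.963.
Price p_m = 100 − 0.15·98.963 = 85.1556; MC(q_m) = 33.2 + 0.375·98.963 = 70.3111.
Competitive q* = 127.2381, so Δq = 28.2751; wedge = 85.1556 − 70.3111 = 14.8445.
The triangle = ½ × 28.2751 × 14.8445 = $209.86 thousand.

$209.86 thousand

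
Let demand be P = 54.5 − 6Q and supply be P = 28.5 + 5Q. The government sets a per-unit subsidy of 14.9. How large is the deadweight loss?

Competitive equilibrium: 54.5 − 6Q = 28.5 + 5Q → Q* = 2.3636, P* = 40.3182.
The subsidy lowers effective supply by 14.9: P = 13.6 + 5Q.
New quantity: 54.5 − 6Q = 13.6 + 5Q → Q' = 3.7182.
Overproduction ΔQ = 3.7182 − 2.3636 = 1.3546; wedge = subsidy = 14.9.
Deadweight loss = ½ × 1.3546 × 14.9 = 10.09.

10.09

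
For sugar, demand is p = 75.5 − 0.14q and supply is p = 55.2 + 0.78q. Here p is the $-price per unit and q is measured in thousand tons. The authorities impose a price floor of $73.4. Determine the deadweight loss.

Competitive equilibrium: 75.5 − 0.14q = 55.2 + 0.78q → q* = 22.0652, p* = 72.4109.
At the floor p = 73.4, quantity demanded = (75.5 − 73.4)/0.14 = 15.
Sellers' marginal cost at q' = 15: 55.2 + 0.78·15 = 66.9.
Δq = 22.0652 − 15 = 7.0652; wedge = 73.4 − 66.9 = 6.5.
The triangle = ½ × 7.0652 × 6.5 = $22.96 thousand.

$22.96 thousand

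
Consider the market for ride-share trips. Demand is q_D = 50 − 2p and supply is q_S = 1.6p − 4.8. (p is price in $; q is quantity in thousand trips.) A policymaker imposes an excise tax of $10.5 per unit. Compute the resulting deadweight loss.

In inverse form: demand p = 25 − 0.5q, supply p = 3 + 0.625q.
Competitive equilibrium: 25 − 0.5q = 3 + 0.625q → q* = 19.5556, p* = 15.2222.
With the tax, the buyer price exceeds the seller price by 10.5: (25 − 0.5q) − (3 + 0.625q) = 10.5 → q' = 10.2222.
Δq = 19.5556 − 10.2222 = 9.3334; the wedge equals the tax, 10.5.
Welfare loss = ½ × 9.3334 × 10.5 = $49 thousand.

$49 thousand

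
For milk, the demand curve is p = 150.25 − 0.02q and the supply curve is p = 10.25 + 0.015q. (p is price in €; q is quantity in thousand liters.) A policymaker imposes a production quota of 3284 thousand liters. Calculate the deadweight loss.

€8971.48 thousand

Competitive equilibrium: 150.25 − 0.02q = 10.25 + 0.015q → q* = 4000, p* = 70.25.
At q = 3284: demand price = 150.25 − 0.02·3284 = 84.57; supply price = 10.25 + 0.015·3284 = 59.51.
Δq = 4000 − 3284 = 716; wedge = 84.57 − 59.51 = 25.06.
The triangle = ½ × 716 × 25.06 = €8971.48 thousand.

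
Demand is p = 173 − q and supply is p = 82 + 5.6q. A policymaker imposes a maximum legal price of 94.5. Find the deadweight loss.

Competitive equilibrium: 173 − q = 82 + 5.6q → q* = 13.7879, p* = 159.2121.
At the ceiling p = 94.5, quantity supplied = (94.5 − 82)/5.6 = 2.2321.
Willingness to pay at q' = 2.2321: 173 − 1·2.2321 = 170.7679.
Δq = 13.7879 − 2.2321 = 11.5558; wedge = 170.7679 − 94.5 = 76.2679.
Deadweight loss = ½ × 11.5558 × 76.2679 = 440.67.

440.67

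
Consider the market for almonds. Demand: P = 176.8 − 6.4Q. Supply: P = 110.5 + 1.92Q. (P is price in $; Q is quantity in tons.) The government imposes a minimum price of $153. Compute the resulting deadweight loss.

$75.14

Competitive equilibrium: 176.8 − 6.4Q = 110.5 + 1.92Q → Q* = 7.9688, P* = 125.8.
At the floor P = 153, quantity demanded = (176.8 − 153)/6.4 = 3.7188.
Sellers' marginal cost at Q' = 3.7188: 110.5 + 1.92·3.7188 = 117.6401.
ΔQ = 7.9688 − 3.7188 = 4.25; wedge = 153 − 117.6401 = 35.3599.
Deadweight loss = ½ × 4.25 × 35.3599 = $75.14.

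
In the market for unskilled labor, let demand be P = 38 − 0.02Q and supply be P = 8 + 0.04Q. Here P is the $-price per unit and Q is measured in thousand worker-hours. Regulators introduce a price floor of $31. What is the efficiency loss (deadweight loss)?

Competitive equilibrium: 38 − 0.02Q = 8 + 0.04Q → Q* = 500, P* = 28.
At the floor P = 31, quantity demanded = (38 − 31)/0.02 = 350.
Sellers' marginal cost at Q' = 350: 8 + 0.04·350 = 22.
ΔQ = 500 − 350 = 150; wedge = 31 − 22 = 9.
The triangle = ½ × 150 × 9 = $675 thousand.

$675 thousand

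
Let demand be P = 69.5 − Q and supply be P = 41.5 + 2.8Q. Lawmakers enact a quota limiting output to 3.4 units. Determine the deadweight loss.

Competitive equilibrium: 69.5 − Q = 41.5 + 2.8Q → Q* = 7.3684, P* = 62.1316.
At Q = 3.4: demand price = 69.5 − 1·3.4 = 66.1; supply price = 41.5 + 2.8·3.4 = 51.02.
ΔQ = 7.3684 − 3.4 = 3.9684; wedge = 66.1 − 51.02 = 15.08.
Welfare loss = ½ × 3.9684 × 15.08 = 29.92.

29.92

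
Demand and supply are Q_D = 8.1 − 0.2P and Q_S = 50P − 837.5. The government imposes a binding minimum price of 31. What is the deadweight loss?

In inverse form: demand P = 40.5 − 5Q, supply P = 16.75 + 0.02Q.
Competitive equilibrium: 40.5 − 5Q = 16.75 + 0.02Q → Q* = 4.7311, P* = 16.8446.
At the floor P = 31, quantity demanded = (40.5 − 31)/5 = 1.9.
Sellers' marginal cost at Q' = 1.9: 16.75 + 0.02·1.9 = 16.788.
ΔQ = 4.7311 − 1.9 = 2.8311; wedge = 31 − 16.788 = 14.212.
Welfare loss = ½ × 2.8311 × 14.212 = 20.12.

20.12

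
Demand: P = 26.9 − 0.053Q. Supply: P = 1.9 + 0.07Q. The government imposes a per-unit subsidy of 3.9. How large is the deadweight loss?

61.83

Competitive equilibrium: 26.9 − 0.053Q = 1.9 + 0.07Q → Q* = 203.252, P* = 16.1276.
The subsidy lowers effective supply by 3.9: P = 0.07Q − 2.
New quantity: 26.9 − 0.053Q = 0.07Q − 2 → Q' = 234.9593.
Overproduction ΔQ = 234.9593 − 203.252 = 31.7073; wedge = subsidy = 3.9.
Deadweight loss = ½ × 31.7073 × 3.9 = 61.83.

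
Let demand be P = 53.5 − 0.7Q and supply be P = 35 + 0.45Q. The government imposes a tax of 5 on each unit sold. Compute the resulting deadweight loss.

Competitive equilibrium: 53.5 − 0.7Q = 35 + 0.45Q → Q* = 16.087, P* = 42.2391.
With the tax, the buyer price exceeds the seller price by 5: (53.5 − 0.7Q) − (35 + 0.45Q) = 5 → Q' = 11.7391.
ΔQ = 16.087 − 11.7391 = 4.3479; the wedge equals the tax, 5.
Deadweight loss = ½ × 4.3479 × 5 = 10.87.

10.87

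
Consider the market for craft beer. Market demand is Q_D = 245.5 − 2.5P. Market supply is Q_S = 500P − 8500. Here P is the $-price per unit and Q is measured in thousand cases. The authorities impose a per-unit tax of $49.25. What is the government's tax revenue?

In inverse form: demand P = 98.2 − 0.4Q, supply P = 17 + 0.002Q.
Competitive equilibrium: 98.2 − 0.4Q = 17 + 0.002Q → Q* = 201.99, P* = 17.404.
With the tax, the buyer price exceeds the seller price by 49.25: (98.2 − 0.4Q) − (17 + 0.002Q) = 49.25 → Q' = 79.4776.
Tax revenue = 49.25 × 79.4776 = $3914.27 thousand.

$3914.27 thousand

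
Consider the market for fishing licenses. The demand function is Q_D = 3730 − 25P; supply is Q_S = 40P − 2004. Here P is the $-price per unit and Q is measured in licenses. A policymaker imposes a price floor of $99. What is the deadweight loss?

$2362.50

In inverse form: demand P = 149.2 − 0.04Q, supply P = 50.1 + 0.025Q.
Competitive equilibrium: 149.2 − 0.04Q = 50.1 + 0.025Q → Q* = 1524.6154, P* = 88.2154.
At the floor P = 99, quantity demanded = (149.2 − 99)/0.04 = 1255.
Sellers' marginal cost at Q' = 1255: 50.1 + 0.025·1255 = 81.475.
ΔQ = 1524.6154 − 1255 = 269.6154; wedge = 99 − 81.475 = 17.525.
The triangle = ½ × 269.6154 × 17.525 = $2362.50.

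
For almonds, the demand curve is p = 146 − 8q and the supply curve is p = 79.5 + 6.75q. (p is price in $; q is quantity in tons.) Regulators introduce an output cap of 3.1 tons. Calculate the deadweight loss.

$14.63

Competitive equilibrium: 146 − 8q = 79.5 + 6.75q → q* = 4.5085, p* = 109.9322.
At q = 3.1: demand price = 146 − 8·3.1 = 121.2; supply price = 79.5 + 6.75·3.1 = 100.425.
Δq = 4.5085 − 3.1 = 1.4085; wedge = 121.2 − 100.425 = 20.775.
Welfare loss = ½ × 1.4085 × 20.775 = $14.63.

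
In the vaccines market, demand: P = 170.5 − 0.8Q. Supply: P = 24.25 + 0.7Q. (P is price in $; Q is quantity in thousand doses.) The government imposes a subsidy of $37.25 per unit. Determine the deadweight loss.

Competitive equilibrium: 170.5 − 0.8Q = 24.25 + 0.7Q → Q* = 97.5, P* = 92.5.
The subsidy lowers effective supply by 37.25: P = 0.7Q − 13.
New quantity: 170.5 − 0.8Q = 0.7Q − 13 → Q' = 122.3333.
Overproduction ΔQ = 122.3333 − 97.5 = 24.8333; wedge = subsidy = 37.25.
DWL = ½ × 24.8333 × 37.25 = $462.52 thousand.

$462.52 thousand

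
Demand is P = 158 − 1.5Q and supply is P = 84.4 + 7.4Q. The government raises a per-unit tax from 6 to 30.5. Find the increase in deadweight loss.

Competitive equilibrium: 158 − 1.5Q = 84.4 + 7.4Q → Q* = 8.2697, P* = 145.5955.
For a per-unit tax t: ΔQ = t/8.9, so DWL = ½·t·(t/8.9) = t²/17.8.
At t = 6: DWL = 2.022. At t = 30.5: DWL = 52.261.
Increase = 52.261 − 2.022 = 50.24.

50.24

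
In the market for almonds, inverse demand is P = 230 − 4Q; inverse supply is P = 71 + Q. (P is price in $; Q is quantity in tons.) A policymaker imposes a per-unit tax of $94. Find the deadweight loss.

Competitive equilibrium: 230 − 4Q = 71 + Q → Q* = 31.8, P* = 102.8.
With the tax, the buyer price exceeds the seller price by 94: (230 − 4Q) − (71 + Q) = 94 → Q' = 13.
ΔQ = 31.8 − 13 = 18.8; the wedge equals the tax, 94.
The triangle = ½ × 18.8 × 94 = $883.60.

$883.60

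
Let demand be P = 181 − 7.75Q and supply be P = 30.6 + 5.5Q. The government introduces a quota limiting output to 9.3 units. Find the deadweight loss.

27.87

Competitive equilibrium: 181 − 7.75Q = 30.6 + 5.5Q → Q* = 11.3509, P* = 93.0302.
At Q = 9.3: demand price = 181 − 7.75·9.3 = 108.925; supply price = 30.6 + 5.5·9.3 = 81.75.
ΔQ = 11.3509 − 9.3 = 2.0509; wedge = 108.925 − 81.75 = 27.175.
Deadweight loss = ½ × 2.0509 × 27.175 = 27.87.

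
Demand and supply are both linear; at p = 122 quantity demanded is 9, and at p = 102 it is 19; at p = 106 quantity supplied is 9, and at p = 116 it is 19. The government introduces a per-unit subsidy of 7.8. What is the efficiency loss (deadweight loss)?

10.14

Demand slope = (102 − 122)/(19 − 9) = −2, so p = 140 − 2q.
Supply slope = (116 − 106)/(19 − 9) = 1, so p = 97 + q.
Competitive equilibrium: 140 − 2q = 97 + q → q* = 14.3333, p* = 111.3333.
The subsidy lowers effective supply by 7.8: p = 89.2 + q.
New quantity: 140 − 2q = 89.2 + q → q' = 16.9333.
Overproduction Δq = 16.9333 − 14.3333 = 2.6; wedge = subsidy = 7.8.
DWL = ½ × 2.6 × 7.8 = 10.14.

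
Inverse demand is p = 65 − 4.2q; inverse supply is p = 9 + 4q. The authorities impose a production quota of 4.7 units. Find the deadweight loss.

18.59

Competitive equilibrium: 65 − 4.2q = 9 + 4q → q* = 6.8293, p* = 36.3171.
At q = 4.7: demand price = 65 − 4.2·4.7 = 45.26; supply price = 9 + 4·4.7 = 27.8.
Δq = 6.8293 − 4.7 = 2.1293; wedge = 45.26 − 27.8 = 17.46.
DWL = ½ × 2.1293 × 17.46 = 18.59.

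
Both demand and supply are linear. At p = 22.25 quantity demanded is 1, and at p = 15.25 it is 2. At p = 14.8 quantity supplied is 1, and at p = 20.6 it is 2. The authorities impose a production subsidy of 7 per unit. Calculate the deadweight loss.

Demand slope = (15.25 − 22.25)/(2 − 1) = −7, so p = 29.25 − 7q.
Supply slope = (20.6 − 14.8)/(2 − 1) = 5.8, so p = 9 + 5.8q.
Competitive equilibrium: 29.25 − 7q = 9 + 5.8q → q* = 1.582, p* = 18.1758.
The subsidy lowers effective supply by 7: p = 2 + 5.8q.
New quantity: 29.25 − 7q = 2 + 5.8q → q' = 2.1289.
Overproduction Δq = 2.1289 − 1.582 = 0.5469; wedge = subsidy = 7.
DWL = ½ × 0.5469 × 7 = 1.91.

1.91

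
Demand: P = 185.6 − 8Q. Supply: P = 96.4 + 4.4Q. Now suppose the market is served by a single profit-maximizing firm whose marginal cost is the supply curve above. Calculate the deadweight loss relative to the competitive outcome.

49.34

Competitive equilibrium: 185.6 − 8Q = 96.4 + 4.4Q → Q* = 7.1935, P* = 128.0516.
Marginal revenue: MR = 185.6 − 16Q. Set MR = MC: 185.6 − 16Q = 96.4 + 4.4Q → Q_m = 4.3725.
Price P_m = 185.6 − 8·4.3725 = 150.62; MC(Q_m) = 96.4 + 4.4·4.3725 = 115.639.
Competitive Q* = 7.1935, so ΔQ = 2.821; wedge = 150.62 − 115.639 = 34.981.
The triangle = ½ × 2.821 × 34.981 = 49.34.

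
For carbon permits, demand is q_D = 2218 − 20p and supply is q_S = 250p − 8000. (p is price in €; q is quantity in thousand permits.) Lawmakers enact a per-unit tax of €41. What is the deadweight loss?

€15564.81 thousand

In inverse form: demand p = 110.9 − 0.05q, supply p = 32 + 0.004q.
Competitive equilibrium: 110.9 − 0.05q = 32 + 0.004q → q* = 1461.1111, p* = 37.8444.
With the tax, the buyer price exceeds the seller price by 41: (110.9 − 0.05q) − (32 + 0.004q) = 41 → q' = 701.8519.
Δq = 1461.1111 − 701.8519 = 759.2592; the wedge equals the tax, 41.
The triangle = ½ × 759.2592 × 41 = €15564.81 thousand.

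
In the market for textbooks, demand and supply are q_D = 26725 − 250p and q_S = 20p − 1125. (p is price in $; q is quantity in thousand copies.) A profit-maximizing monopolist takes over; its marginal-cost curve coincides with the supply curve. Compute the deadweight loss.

$112.98 thousand

In inverse form: demand p = 106.9 − 0.004q, supply p = 56.25 + 0.05q.
Competitive equilibrium: 106.9 − 0.004q = 56.25 + 0.05q → q* = 937.963, p* = 103.1481.
Marginal revenue: MR = 106.9 − 0.008q. Set MR = MC: 106.9 − 0.008q = 56.25 + 0.05q → q_m = 873.2759.
Price p_m = 106.9 − 0.004·873.2759 = 103.4069; MC(q_m) = 56.25 + 0.05·873.2759 = 99.9138.
Competitive q* = 937.963, so Δq = 64.6871; wedge = 103.4069 − 99.9138 = 3.4931.
Welfare loss = ½ × 64.6871 × 3.4931 = $112.98 thousand.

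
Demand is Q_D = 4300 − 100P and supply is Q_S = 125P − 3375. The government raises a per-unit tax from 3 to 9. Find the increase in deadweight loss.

In inverse form: demand P = 43 − 0.01Q, supply P = 27 + 0.008Q.
Competitive equilibrium: 43 − 0.01Q = 27 + 0.008Q → Q* = 888.8889, P* = 34.1111.
For a per-unit tax t: ΔQ = t/0.018, so DWL = ½·t·(t/0.018) = t²/0.036.
At t = 3: DWL = 250. At t = 9: DWL = 2250.
Increase = 2250 − 250 = 2000.

2000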